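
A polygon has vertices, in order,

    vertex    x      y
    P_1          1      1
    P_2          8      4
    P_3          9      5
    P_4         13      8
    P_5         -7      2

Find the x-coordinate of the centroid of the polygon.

Apply the surveyor's formula. First the cross-terms c_i = x_i·y_{i+1} − x_{i+1}·y_i:
  -4, 4, 7, 82, -9  ⇒  2A = 80, A = 40.
Then Σ (x_i + x_{i+1})·c_i = 732, so x̄ = 732 / (6·40) = 3.05.

3.05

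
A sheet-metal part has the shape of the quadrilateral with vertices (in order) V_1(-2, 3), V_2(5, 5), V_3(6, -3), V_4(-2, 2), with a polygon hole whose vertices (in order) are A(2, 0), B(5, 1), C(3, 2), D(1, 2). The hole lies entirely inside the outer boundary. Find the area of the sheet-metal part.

Outer boundary:
Σ = (-25) + (-45) + (6) + (-2) = -66
Area = |Σ|/2 = 33.
Hole:
Apply the surveyor's formula: 2A = Σ (x_i·y_{i+1} − x_{i+1}·y_i), indices taken mod 4.
Σ = (2) + (7) + (4) + (-4) = 9
Area = |Σ|/2 = 4.5.
Net area = 33 − 4.5 = 28.5.

28.5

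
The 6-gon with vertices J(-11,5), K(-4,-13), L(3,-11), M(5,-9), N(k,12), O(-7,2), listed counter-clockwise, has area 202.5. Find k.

The doubled signed area Σ (x_i y_{i+1} − x_{i+1} y_i) is linear in k.
With k=0 it equals 405; the coefficient of k is 11 (from the two edges through N).
So 11·k + 405 = 2·202.5 = 405 ⇒ k = 0.

0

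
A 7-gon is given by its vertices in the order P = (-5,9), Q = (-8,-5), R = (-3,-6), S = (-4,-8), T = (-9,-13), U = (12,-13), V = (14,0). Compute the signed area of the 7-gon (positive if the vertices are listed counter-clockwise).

345.5

Apply the shoelace (surveyor's) formula: 2A = Σ (x_i·y_{i+1} − x_{i+1}·y_i), indices taken mod 7.
Σ = (97) + (33) + (0) + (-20) + (273) + (182) + (126) = 691
Signed area = Σ/2 = 345.5 (positive ⇒ counter-clockwise traversal).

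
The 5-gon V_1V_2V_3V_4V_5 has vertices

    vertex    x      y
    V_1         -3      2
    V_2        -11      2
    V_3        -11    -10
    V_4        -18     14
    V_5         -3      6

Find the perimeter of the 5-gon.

66

|V_1V_2| = √((-8)² + (0)²) = √64 = 8
|V_2V_3| = √((0)² + (-12)²) = √144 = 12
|V_3V_4| = √((-7)² + (24)²) = √625 = 25
|V_4V_5| = √((15)² + (-8)²) = √289 = 17
|V_5V_1| = √((0)² + (-4)²) = √16 = 4
Perimeter = 8 + 12 + 25 + 17 + 4 = 66.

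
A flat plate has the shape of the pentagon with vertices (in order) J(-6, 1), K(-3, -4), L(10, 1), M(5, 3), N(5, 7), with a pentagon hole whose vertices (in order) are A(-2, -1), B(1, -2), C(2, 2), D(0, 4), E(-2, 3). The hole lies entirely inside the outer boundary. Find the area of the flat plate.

Outer boundary:
Apply the shoelace formula: 2A = Σ (x_i·y_{i+1} − x_{i+1}·y_i), indices taken mod 5.
Cross-terms: 27, 37, 25, 20, 47  ⇒  Σ = 156
Area = |Σ|/2 = 78.
Hole:
Apply the shoelace formula: 2A = Σ (x_i·y_{i+1} − x_{i+1}·y_i), indices taken mod 5.
Σ = (5) + (6) + (8) + (8) + (8) = 35
Area = |Σ|/2 = 17.5.
Net area = 78 − 17.5 = 60.5.

60.5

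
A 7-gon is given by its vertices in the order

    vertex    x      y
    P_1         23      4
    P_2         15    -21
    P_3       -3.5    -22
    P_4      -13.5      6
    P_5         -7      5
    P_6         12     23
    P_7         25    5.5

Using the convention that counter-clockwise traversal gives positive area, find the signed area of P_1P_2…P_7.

Apply the shoelace formula: 2A = Σ (x_i·y_{i+1} − x_{i+1}·y_i), indices taken mod 7.
Σ = (-543) + (-403.5) + (-318) + (-25.5) + (-221) + (-509) + (-26.5) = -2046.5
Signed area = Σ/2 = -1023.25 (negative ⇒ clockwise traversal).

-1023.25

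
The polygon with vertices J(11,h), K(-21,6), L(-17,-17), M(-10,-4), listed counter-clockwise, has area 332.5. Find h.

18

The doubled signed area Σ (x_i y_{i+1} − x_{i+1} y_i) is linear in h.
With h=0 it equals 467; the coefficient of h is 11 (from the two edges through J).
So 11·h + 467 = 2·332.5 = 665 ⇒ h = 18.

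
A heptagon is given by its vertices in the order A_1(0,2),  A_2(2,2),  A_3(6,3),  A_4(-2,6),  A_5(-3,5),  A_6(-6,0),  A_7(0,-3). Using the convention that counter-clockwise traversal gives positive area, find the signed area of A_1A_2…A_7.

44

Apply the shoelace formula: 2A = Σ (x_i·y_{i+1} − x_{i+1}·y_i), indices taken mod 7.
Σ = (-4) + (-6) + (42) + (8) + (30) + (18) + (0) = 88
Signed area = Σ/2 = 44 (positive ⇒ counter-clockwise traversal).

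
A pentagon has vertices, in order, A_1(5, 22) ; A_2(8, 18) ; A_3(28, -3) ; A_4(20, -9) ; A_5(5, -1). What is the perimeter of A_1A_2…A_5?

|A_1A_2| = √((3)² + (-4)²) = √25 = 5
|A_2A_3| = √((20)² + (-21)²) = √841 = 29
|A_3A_4| = √((-8)² + (-6)²) = √100 = 10
|A_4A_5| = √((-15)² + (8)²) = √289 = 17
|A_5A_1| = √((0)² + (23)²) = √529 = 23
Perimeter = 5 + 29 + 10 + 17 + 23 = 84.

84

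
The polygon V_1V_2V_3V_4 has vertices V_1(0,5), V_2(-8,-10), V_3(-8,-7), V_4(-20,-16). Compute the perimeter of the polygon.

|V_1V_2| = √((-8)² + (-15)²) = √289 = 17
|V_2V_3| = √((0)² + (3)²) = √9 = 3
|V_3V_4| = √((-12)² + (-9)²) = √225 = 15
|V_4V_1| = √((20)² + (21)²) = √841 = 29
Perimeter = 17 + 3 + 15 + 29 = 64.

64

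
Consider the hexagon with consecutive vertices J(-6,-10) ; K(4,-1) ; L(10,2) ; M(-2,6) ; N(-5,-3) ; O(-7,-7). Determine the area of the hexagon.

Apply the surveyor's formula: 2A = Σ (x_i·y_{i+1} − x_{i+1}·y_i), indices taken mod 6.
Σ = (46) + (18) + (64) + (36) + (14) + (28) = 206
Area = |Σ|/2 = 103.

103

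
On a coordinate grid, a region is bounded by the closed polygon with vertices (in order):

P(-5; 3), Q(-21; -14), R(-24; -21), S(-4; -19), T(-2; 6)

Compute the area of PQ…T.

286

Apply the surveyor's formula: 2A = Σ (x_i·y_{i+1} − x_{i+1}·y_i), indices taken mod 5.
Σ = (133) + (105) + (372) + (-62) + (24) = 572
Area = |Σ|/2 = 286.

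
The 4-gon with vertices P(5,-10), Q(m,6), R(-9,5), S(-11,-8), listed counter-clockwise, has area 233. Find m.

7

The doubled signed area Σ (x_i y_{i+1} − x_{i+1} y_i) is linear in m.
With m=0 it equals 361; the coefficient of m is 15 (from the two edges through Q).
So 15·m + 361 = 2·233 = 466 ⇒ m = 7.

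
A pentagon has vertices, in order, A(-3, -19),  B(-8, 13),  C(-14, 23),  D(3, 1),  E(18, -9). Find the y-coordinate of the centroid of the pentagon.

Apply Gauss's area formula. First the cross-terms c_i = x_i·y_{i+1} − x_{i+1}·y_i:
  -191, -2, -83, -45, -369  ⇒  2A = -690, A = -345.
Then Σ (y_i + y_{i+1})·c_i = 9774, so ȳ = 9774 / (6·(-345)) = -543/115.

-543/115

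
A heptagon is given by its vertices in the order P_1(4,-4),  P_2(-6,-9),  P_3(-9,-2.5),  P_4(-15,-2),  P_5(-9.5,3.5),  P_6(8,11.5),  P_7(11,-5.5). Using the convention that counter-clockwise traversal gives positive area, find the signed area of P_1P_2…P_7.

P_1→P_2: (4)(-9) − (-6)(-4) = -60
P_2→P_3: (-6)(-2.5) − (-9)(-9) = -66
P_3→P_4: (-9)(-2) − (-15)(-2.5) = -19.5
P_4→P_5: (-15)(3.5) − (-9.5)(-2) = -71.5
P_5→P_6: (-9.5)(11.5) − (8)(3.5) = -137.25
P_6→P_7: (8)(-5.5) − (11)(11.5) = -170.5
P_7→P_1: (11)(-4) − (4)(-5.5) = -22
Σ = -546.75
Signed area = Σ/2 = -273.375 (negative ⇒ clockwise traversal).

-273.375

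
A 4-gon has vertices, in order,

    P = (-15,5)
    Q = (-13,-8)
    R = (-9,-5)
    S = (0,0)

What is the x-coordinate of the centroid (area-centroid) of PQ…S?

-2513/267

Apply the shoelace formula. First the cross-terms c_i = x_i·y_{i+1} − x_{i+1}·y_i:
  185, -7, 0, 0  ⇒  2A = 178, A = 89.
Then Σ (x_i + x_{i+1})·c_i = -5026, so x̄ = -5026 / (6·89) = -2513/267.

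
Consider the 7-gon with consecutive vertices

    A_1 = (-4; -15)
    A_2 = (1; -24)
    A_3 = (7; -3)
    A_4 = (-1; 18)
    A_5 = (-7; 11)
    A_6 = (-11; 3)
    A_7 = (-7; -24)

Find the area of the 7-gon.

Σ = (111) + (165) + (123) + (115) + (100) + (285) + (9) = 908
Area = |Σ|/2 = 454.

454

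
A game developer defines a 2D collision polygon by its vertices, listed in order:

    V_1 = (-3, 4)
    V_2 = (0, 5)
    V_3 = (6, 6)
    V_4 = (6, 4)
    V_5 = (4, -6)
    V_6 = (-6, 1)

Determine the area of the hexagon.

Cross-terms: -15, -30, -12, -52, -32, -21  ⇒  Σ = -162
Area = |Σ|/2 = 81.

81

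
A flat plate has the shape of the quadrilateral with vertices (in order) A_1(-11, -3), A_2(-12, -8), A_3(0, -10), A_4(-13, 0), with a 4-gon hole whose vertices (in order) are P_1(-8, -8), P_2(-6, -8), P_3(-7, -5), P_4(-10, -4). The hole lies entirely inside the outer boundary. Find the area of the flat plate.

32.5

Outer boundary:
Apply the shoelace formula: 2A = Σ (x_i·y_{i+1} − x_{i+1}·y_i), indices taken mod 4.
A_1→A_2: (-11)(-8) − (-12)(-3) = 52
A_2→A_3: (-12)(-10) − (0)(-8) = 120
A_3→A_4: (0)(0) − (-13)(-10) = -130
A_4→A_1: (-13)(-3) − (-11)(0) = 39
Σ = 81
Area = |Σ|/2 = 40.5.
Hole:
Cross-terms: 16, -26, -22, 48  ⇒  Σ = 16
Area = |Σ|/2 = 8.
Net area = 40.5 − 8 = 32.5.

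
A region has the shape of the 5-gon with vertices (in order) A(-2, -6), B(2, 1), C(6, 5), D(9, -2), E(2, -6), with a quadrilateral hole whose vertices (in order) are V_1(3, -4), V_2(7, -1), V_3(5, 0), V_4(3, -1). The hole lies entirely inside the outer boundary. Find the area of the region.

Outer boundary:
Σ = (10) + (4) + (-57) + (-50) + (-24) = -117
Area = |Σ|/2 = 58.5.
Hole:
Apply the shoelace (surveyor's) formula: 2A = Σ (x_i·y_{i+1} − x_{i+1}·y_i), indices taken mod 4.
V_1→V_2: (3)(-1) − (7)(-4) = 25
V_2→V_3: (7)(0) − (5)(-1) = 5
V_3→V_4: (5)(-1) − (3)(0) = -5
V_4→V_1: (3)(-4) − (3)(-1) = -9
Σ = 16
Area = |Σ|/2 = 8.
Net area = 58.5 − 8 = 50.5.

50.5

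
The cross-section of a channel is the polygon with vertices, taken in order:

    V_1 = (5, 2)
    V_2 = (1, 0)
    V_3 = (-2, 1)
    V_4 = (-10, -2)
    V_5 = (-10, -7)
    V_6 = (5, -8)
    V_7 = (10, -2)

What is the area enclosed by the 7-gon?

139

Apply the surveyor's formula: 2A = Σ (x_i·y_{i+1} − x_{i+1}·y_i), indices taken mod 7.
V_1→V_2: (5)(0) − (1)(2) = -2
V_2→V_3: (1)(1) − (-2)(0) = 1
V_3→V_4: (-2)(-2) − (-10)(1) = 14
V_4→V_5: (-10)(-7) − (-10)(-2) = 50
V_5→V_6: (-10)(-8) − (5)(-7) = 115
V_6→V_7: (5)(-2) − (10)(-8) = 70
V_7→V_1: (10)(2) − (5)(-2) = 30
Σ = 278
Area = |Σ|/2 = 139.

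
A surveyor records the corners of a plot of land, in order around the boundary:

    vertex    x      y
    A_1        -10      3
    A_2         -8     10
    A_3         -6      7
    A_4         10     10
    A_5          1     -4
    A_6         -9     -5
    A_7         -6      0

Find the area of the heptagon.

Σ = (-76) + (4) + (-130) + (-50) + (-41) + (-30) + (-18) = -341
Area = |Σ|/2 = 170.5.

170.5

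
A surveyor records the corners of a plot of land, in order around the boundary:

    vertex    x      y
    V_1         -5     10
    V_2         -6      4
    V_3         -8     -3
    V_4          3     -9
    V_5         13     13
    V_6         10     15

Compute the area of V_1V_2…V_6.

283.5

Apply the shoelace formula: 2A = Σ (x_i·y_{i+1} − x_{i+1}·y_i), indices taken mod 6.
V_1→V_2: (-5)(4) − (-6)(10) = 40
V_2→V_3: (-6)(-3) − (-8)(4) = 50
V_3→V_4: (-8)(-9) − (3)(-3) = 81
V_4→V_5: (3)(13) − (13)(-9) = 156
V_5→V_6: (13)(15) − (10)(13) = 65
V_6→V_1: (10)(10) − (-5)(15) = 175
Σ = 567
Area = |Σ|/2 = 283.5.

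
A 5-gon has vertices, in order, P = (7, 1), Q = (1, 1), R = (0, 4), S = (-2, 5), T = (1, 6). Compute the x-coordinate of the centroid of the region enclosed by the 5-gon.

55/24

Apply the shoelace formula. First the cross-terms c_i = x_i·y_{i+1} − x_{i+1}·y_i:
  6, 4, 8, -17, -41  ⇒  2A = -40, A = -20.
Then Σ (x_i + x_{i+1})·c_i = -275, so x̄ = -275 / (6·(-20)) = 55/24.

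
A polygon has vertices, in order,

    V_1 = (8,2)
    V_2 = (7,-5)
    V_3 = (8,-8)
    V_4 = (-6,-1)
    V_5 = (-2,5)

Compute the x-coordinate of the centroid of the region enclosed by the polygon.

Apply the shoelace (surveyor's) formula. First the cross-terms c_i = x_i·y_{i+1} − x_{i+1}·y_i:
  -54, -16, -56, -32, -44  ⇒  2A = -202, A = -101.
Then Σ (x_i + x_{i+1})·c_i = -1170, so x̄ = -1170 / (6·(-101)) = 195/101.

195/101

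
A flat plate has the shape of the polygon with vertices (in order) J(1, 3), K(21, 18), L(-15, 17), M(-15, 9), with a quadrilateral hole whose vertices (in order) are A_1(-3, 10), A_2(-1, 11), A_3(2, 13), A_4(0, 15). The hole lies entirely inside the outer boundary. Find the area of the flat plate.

315.5

Outer boundary:
Apply the shoelace (surveyor's) formula: 2A = Σ (x_i·y_{i+1} − x_{i+1}·y_i), indices taken mod 4.
J→K: (1)(18) − (21)(3) = -45
K→L: (21)(17) − (-15)(18) = 627
L→M: (-15)(9) − (-15)(17) = 120
M→J: (-15)(3) − (1)(9) = -54
Σ = 648
Area = |Σ|/2 = 324.
Hole:
Apply the shoelace (surveyor's) formula: 2A = Σ (x_i·y_{i+1} − x_{i+1}·y_i), indices taken mod 4.
Σ = (-23) + (-35) + (30) + (45) = 17
Area = |Σ|/2 = 8.5.
Net area = 324 − 8.5 = 315.5.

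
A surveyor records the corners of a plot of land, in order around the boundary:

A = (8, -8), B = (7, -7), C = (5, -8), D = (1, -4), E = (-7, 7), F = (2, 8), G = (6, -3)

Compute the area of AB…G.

Apply the shoelace (surveyor's) formula: 2A = Σ (x_i·y_{i+1} − x_{i+1}·y_i), indices taken mod 7.
Σ = (0) + (-21) + (-12) + (-21) + (-70) + (-54) + (-24) = -202
Area = |Σ|/2 = 101.

101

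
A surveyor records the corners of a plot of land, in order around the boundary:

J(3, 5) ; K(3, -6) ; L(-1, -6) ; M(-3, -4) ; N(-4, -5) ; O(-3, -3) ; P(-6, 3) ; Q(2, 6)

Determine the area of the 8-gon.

76

Apply Gauss's area formula: 2A = Σ (x_i·y_{i+1} − x_{i+1}·y_i), indices taken mod 8.
Σ = (-33) + (-24) + (-14) + (-1) + (-3) + (-27) + (-42) + (-8) = -152
Area = |Σ|/2 = 76.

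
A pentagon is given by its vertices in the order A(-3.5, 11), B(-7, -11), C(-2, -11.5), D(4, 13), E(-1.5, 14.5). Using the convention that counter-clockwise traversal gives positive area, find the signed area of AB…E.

A→B: (-3.5)(-11) − (-7)(11) = 115.5
B→C: (-7)(-11.5) − (-2)(-11) = 58.5
C→D: (-2)(13) − (4)(-11.5) = 20
D→E: (4)(14.5) − (-1.5)(13) = 77.5
E→A: (-1.5)(11) − (-3.5)(14.5) = 34.25
Σ = 305.75
Signed area = Σ/2 = 152.875 (positive ⇒ counter-clockwise traversal).

152.875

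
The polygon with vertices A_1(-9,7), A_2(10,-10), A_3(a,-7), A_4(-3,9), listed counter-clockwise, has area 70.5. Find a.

8

The doubled signed area Σ (x_i y_{i+1} − x_{i+1} y_i) is linear in a.
With a=0 it equals -11; the coefficient of a is 19 (from the two edges through A_3).
So 19·a + -11 = 2·70.5 = 141 ⇒ a = 8.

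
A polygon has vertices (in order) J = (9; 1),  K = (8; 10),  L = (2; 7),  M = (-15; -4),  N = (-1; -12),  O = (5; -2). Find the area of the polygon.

Cross-terms: 82, 36, 97, 176, 62, 23  ⇒  Σ = 476
Area = |Σ|/2 = 238.

238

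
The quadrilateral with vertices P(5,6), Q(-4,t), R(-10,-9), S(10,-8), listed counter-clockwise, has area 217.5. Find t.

7

Write out the shoelace sum; only the two edges meeting at Q involve t:
2·Area = [(5·t − (-4)·6) + ((-4)·(-9) − (-10)·t)] + 270
       = 15·t + 330 = 435
⇒ t = 7.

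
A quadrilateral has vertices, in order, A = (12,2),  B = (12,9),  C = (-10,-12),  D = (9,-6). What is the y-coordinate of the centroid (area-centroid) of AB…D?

Apply the shoelace formula. First the cross-terms c_i = x_i·y_{i+1} − x_{i+1}·y_i:
  84, -54, 168, 90  ⇒  2A = 288, A = 144.
Then Σ (y_i + y_{i+1})·c_i = -2298, so ȳ = -2298 / (6·144) = -383/144.

-383/144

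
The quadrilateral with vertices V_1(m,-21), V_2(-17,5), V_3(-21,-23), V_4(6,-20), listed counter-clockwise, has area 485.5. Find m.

16

Write out the shoelace sum; only the two edges meeting at V_1 involve m:
2·Area = [(6·(-21) − m·(-20)) + (m·5 − (-17)·(-21))] + 1054
       = 25·m + 571 = 971
⇒ m = 16.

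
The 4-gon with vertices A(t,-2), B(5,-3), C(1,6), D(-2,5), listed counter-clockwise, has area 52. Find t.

-5

Write out the shoelace sum; only the two edges meeting at A involve t:
2·Area = [((-2)·(-2) − t·5) + (t·(-3) − 5·(-2))] + 50
       = -8·t + 64 = 104
⇒ t = -5.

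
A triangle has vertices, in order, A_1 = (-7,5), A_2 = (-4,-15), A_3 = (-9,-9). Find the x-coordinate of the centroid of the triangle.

-20/3

Apply the surveyor's formula. First the cross-terms c_i = x_i·y_{i+1} − x_{i+1}·y_i:
  125, -99, -108  ⇒  2A = -82, A = -41.
Then Σ (x_i + x_{i+1})·c_i = 1640, so x̄ = 1640 / (6·(-41)) = -20/3.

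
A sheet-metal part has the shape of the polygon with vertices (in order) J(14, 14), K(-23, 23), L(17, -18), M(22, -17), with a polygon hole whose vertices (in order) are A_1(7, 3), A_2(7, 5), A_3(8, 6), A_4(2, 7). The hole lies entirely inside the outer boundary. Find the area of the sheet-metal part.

Outer boundary:
Apply the shoelace formula: 2A = Σ (x_i·y_{i+1} − x_{i+1}·y_i), indices taken mod 4.
Σ = (644) + (23) + (107) + (546) = 1320
Area = |Σ|/2 = 660.
Hole:
A_1→A_2: (7)(5) − (7)(3) = 14
A_2→A_3: (7)(6) − (8)(5) = 2
A_3→A_4: (8)(7) − (2)(6) = 44
A_4→A_1: (2)(3) − (7)(7) = -43
Σ = 17
Area = |Σ|/2 = 8.5.
Net area = 660 − 8.5 = 651.5.

651.5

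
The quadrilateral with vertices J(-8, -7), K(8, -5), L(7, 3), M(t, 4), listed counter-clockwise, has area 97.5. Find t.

2

Write out the shoelace sum; only the two edges meeting at M involve t:
2·Area = [(7·4 − t·3) + (t·(-7) − (-8)·4)] + 155
       = -10·t + 215 = 195
⇒ t = 2.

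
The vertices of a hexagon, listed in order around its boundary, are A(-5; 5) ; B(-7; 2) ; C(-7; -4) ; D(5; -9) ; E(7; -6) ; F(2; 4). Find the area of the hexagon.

126.5

Apply the surveyor's formula: 2A = Σ (x_i·y_{i+1} − x_{i+1}·y_i), indices taken mod 6.
Σ = (25) + (42) + (83) + (33) + (40) + (30) = 253
Area = |Σ|/2 = 126.5.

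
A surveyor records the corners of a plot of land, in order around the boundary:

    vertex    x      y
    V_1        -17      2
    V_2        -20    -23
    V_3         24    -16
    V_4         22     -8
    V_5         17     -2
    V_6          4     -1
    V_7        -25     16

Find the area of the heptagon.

903.5

V_1→V_2: (-17)(-23) − (-20)(2) = 431
V_2→V_3: (-20)(-16) − (24)(-23) = 872
V_3→V_4: (24)(-8) − (22)(-16) = 160
V_4→V_5: (22)(-2) − (17)(-8) = 92
V_5→V_6: (17)(-1) − (4)(-2) = -9
V_6→V_7: (4)(16) − (-25)(-1) = 39
V_7→V_1: (-25)(2) − (-17)(16) = 222
Σ = 1807
Area = |Σ|/2 = 903.5.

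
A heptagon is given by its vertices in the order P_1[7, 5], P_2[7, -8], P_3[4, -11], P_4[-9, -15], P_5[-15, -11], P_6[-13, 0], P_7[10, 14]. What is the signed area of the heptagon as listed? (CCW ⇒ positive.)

-397

Apply Gauss's area formula: 2A = Σ (x_i·y_{i+1} − x_{i+1}·y_i), indices taken mod 7.
Σ = (-91) + (-45) + (-159) + (-126) + (-143) + (-182) + (-48) = -794
Signed area = Σ/2 = -397 (negative ⇒ clockwise traversal).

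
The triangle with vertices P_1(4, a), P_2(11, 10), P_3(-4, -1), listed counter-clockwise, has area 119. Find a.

The doubled signed area Σ (x_i y_{i+1} − x_{i+1} y_i) is linear in a.
With a=0 it equals 73; the coefficient of a is -15 (from the two edges through P_1).
So -15·a + 73 = 2·119 = 238 ⇒ a = -11.

-11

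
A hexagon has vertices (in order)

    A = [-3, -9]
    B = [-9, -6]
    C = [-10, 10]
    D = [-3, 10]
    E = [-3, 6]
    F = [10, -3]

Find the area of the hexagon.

Σ = (-63) + (-150) + (-70) + (12) + (-51) + (-99) = -421
Area = |Σ|/2 = 210.5.

210.5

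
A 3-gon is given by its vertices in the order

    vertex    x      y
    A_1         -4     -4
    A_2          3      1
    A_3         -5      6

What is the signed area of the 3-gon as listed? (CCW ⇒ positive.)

37.5

Σ = (8) + (23) + (44) = 75
Signed area = Σ/2 = 37.5 (positive ⇒ counter-clockwise traversal).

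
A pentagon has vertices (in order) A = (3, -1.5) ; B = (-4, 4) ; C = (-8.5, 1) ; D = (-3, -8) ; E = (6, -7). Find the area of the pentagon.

Apply Gauss's area formula: 2A = Σ (x_i·y_{i+1} − x_{i+1}·y_i), indices taken mod 5.
Σ = (6) + (30) + (71) + (69) + (12) = 188
Area = |Σ|/2 = 94.

94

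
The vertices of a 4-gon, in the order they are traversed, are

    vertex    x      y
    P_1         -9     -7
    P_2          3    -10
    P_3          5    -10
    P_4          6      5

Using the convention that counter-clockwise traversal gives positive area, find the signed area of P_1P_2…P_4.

109.5

Cross-terms: 111, 20, 85, 3  ⇒  Σ = 219
Signed area = Σ/2 = 109.5 (positive ⇒ counter-clockwise traversal).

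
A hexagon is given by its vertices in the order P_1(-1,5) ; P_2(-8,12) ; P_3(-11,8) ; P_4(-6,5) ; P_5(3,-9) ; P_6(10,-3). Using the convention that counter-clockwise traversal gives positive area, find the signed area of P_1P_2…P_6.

P_1→P_2: (-1)(12) − (-8)(5) = 28
P_2→P_3: (-8)(8) − (-11)(12) = 68
P_3→P_4: (-11)(5) − (-6)(8) = -7
P_4→P_5: (-6)(-9) − (3)(5) = 39
P_5→P_6: (3)(-3) − (10)(-9) = 81
P_6→P_1: (10)(5) − (-1)(-3) = 47
Σ = 256
Signed area = Σ/2 = 128 (positive ⇒ counter-clockwise traversal).

128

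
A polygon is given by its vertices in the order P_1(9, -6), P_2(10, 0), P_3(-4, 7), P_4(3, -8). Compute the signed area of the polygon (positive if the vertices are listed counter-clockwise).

97.5

Σ = (60) + (70) + (11) + (54) = 195
Signed area = Σ/2 = 97.5 (positive ⇒ counter-clockwise traversal).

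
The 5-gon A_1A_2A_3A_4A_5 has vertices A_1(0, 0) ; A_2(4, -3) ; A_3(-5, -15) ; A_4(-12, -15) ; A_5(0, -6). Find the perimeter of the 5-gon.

|A_1A_2| = √((4)² + (-3)²) = √25 = 5
|A_2A_3| = √((-9)² + (-12)²) = √225 = 15
|A_3A_4| = √((-7)² + (0)²) = √49 = 7
|A_4A_5| = √((12)² + (9)²) = √225 = 15
|A_5A_1| = √((0)² + (6)²) = √36 = 6
Perimeter = 5 + 15 + 7 + 15 + 6 = 48.

48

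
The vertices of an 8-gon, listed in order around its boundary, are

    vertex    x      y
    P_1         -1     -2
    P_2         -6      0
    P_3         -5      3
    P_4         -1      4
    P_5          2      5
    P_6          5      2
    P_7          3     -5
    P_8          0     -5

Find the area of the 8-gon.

66

Apply Gauss's area formula: 2A = Σ (x_i·y_{i+1} − x_{i+1}·y_i), indices taken mod 8.
Σ = (-12) + (-18) + (-17) + (-13) + (-21) + (-31) + (-15) + (-5) = -132
Area = |Σ|/2 = 66.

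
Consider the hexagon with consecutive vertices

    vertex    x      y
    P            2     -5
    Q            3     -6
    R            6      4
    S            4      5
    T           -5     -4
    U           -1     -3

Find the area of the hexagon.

Apply the shoelace formula: 2A = Σ (x_i·y_{i+1} − x_{i+1}·y_i), indices taken mod 6.
P→Q: (2)(-6) − (3)(-5) = 3
Q→R: (3)(4) − (6)(-6) = 48
R→S: (6)(5) − (4)(4) = 14
S→T: (4)(-4) − (-5)(5) = 9
T→U: (-5)(-3) − (-1)(-4) = 11
U→P: (-1)(-5) − (2)(-3) = 11
Σ = 96
Area = |Σ|/2 = 48.

48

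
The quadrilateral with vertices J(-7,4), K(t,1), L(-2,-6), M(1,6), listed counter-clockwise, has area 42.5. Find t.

-5

Write out the shoelace sum; only the two edges meeting at K involve t:
2·Area = [((-7)·1 − t·4) + (t·(-6) − (-2)·1)] + 40
       = -10·t + 35 = 85
⇒ t = -5.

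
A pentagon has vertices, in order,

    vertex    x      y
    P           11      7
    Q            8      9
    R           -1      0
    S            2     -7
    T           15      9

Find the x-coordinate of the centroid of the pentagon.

Apply the shoelace (surveyor's) formula. First the cross-terms c_i = x_i·y_{i+1} − x_{i+1}·y_i:
  43, 9, 7, 123, 6  ⇒  2A = 188, A = 94.
Then Σ (x_i + x_{i+1})·c_i = 3134, so x̄ = 3134 / (6·94) = 1567/282.

1567/282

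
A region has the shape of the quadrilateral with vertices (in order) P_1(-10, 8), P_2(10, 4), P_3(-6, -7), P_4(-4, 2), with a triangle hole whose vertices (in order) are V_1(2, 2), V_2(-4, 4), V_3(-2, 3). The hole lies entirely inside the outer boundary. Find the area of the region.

108

Outer boundary:
Σ = (-120) + (-46) + (-40) + (-12) = -218
Area = |Σ|/2 = 109.
Hole:
Σ = (16) + (-4) + (-10) = 2
Area = |Σ|/2 = 1.
Net area = 109 − 1 = 108.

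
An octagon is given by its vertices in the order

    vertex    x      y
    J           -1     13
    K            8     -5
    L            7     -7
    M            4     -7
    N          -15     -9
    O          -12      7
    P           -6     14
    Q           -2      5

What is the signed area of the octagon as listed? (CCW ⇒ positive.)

-322

Apply the shoelace (surveyor's) formula: 2A = Σ (x_i·y_{i+1} − x_{i+1}·y_i), indices taken mod 8.
Σ = (-99) + (-21) + (-21) + (-141) + (-213) + (-126) + (-2) + (-21) = -644
Signed area = Σ/2 = -322 (negative ⇒ clockwise traversal).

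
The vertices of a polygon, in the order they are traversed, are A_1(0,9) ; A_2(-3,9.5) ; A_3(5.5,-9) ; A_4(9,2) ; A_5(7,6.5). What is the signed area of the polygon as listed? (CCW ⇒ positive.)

100.625

Apply the shoelace (surveyor's) formula: 2A = Σ (x_i·y_{i+1} − x_{i+1}·y_i), indices taken mod 5.
Σ = (27) + (-25.25) + (92) + (44.5) + (63) = 201.25
Signed area = Σ/2 = 100.625 (positive ⇒ counter-clockwise traversal).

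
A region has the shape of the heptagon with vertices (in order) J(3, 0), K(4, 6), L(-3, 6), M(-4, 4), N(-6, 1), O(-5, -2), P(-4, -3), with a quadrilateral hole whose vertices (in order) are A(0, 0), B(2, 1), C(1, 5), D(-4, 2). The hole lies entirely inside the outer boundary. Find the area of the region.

47

Outer boundary:
Cross-terms: 18, 42, 12, 20, 17, 7, 9  ⇒  Σ = 125
Area = |Σ|/2 = 62.5.
Hole:
Apply the surveyor's formula: 2A = Σ (x_i·y_{i+1} − x_{i+1}·y_i), indices taken mod 4.
Cross-terms: 0, 9, 22, 0  ⇒  Σ = 31
Area = |Σ|/2 = 15.5.
Net area = 62.5 − 15.5 = 47.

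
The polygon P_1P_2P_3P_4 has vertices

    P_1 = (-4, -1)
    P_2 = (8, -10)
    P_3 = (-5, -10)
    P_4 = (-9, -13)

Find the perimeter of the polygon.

46

|P_1P_2| = √((12)² + (-9)²) = √225 = 15
|P_2P_3| = √((-13)² + (0)²) = √169 = 13
|P_3P_4| = √((-4)² + (-3)²) = √25 = 5
|P_4P_1| = √((5)² + (12)²) = √169 = 13
Perimeter = 15 + 13 + 5 + 13 = 46.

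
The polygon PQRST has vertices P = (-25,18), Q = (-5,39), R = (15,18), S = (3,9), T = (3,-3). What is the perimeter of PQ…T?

120

|PQ| = √((20)² + (21)²) = √841 = 29
|QR| = √((20)² + (-21)²) = √841 = 29
|RS| = √((-12)² + (-9)²) = √225 = 15
|ST| = √((0)² + (-12)²) = √144 = 12
|TP| = √((-28)² + (21)²) = √1225 = 35
Perimeter = 29 + 29 + 15 + 12 + 35 = 120.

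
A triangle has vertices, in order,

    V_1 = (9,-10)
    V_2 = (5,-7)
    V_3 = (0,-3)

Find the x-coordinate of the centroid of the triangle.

Apply the shoelace formula. First the cross-terms c_i = x_i·y_{i+1} − x_{i+1}·y_i:
  -13, -15, 27  ⇒  2A = -1, A = -0.5.
Then Σ (x_i + x_{i+1})·c_i = -14, so x̄ = -14 / (6·(-0.5)) = 14/3.

14/3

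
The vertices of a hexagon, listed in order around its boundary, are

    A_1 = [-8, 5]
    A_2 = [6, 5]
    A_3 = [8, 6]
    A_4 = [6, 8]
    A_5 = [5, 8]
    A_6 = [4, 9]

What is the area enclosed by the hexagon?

Σ = (-70) + (-4) + (28) + (8) + (13) + (92) = 67
Area = |Σ|/2 = 33.5.

33.5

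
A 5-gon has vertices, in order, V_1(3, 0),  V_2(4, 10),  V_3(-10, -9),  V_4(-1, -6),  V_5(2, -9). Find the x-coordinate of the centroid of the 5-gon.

-1

Apply the surveyor's formula. First the cross-terms c_i = x_i·y_{i+1} − x_{i+1}·y_i:
  30, 64, 51, 21, 27  ⇒  2A = 193, A = 96.5.
Then Σ (x_i + x_{i+1})·c_i = -579, so x̄ = -579 / (6·96.5) = -1.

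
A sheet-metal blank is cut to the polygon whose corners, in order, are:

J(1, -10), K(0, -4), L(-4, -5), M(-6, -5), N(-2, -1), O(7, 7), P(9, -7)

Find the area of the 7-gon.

118

Cross-terms: -4, -16, -10, -4, -7, -112, -83  ⇒  Σ = -236
Area = |Σ|/2 = 118.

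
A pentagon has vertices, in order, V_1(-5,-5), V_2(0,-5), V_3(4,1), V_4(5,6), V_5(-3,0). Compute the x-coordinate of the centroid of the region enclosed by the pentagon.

14/97

Apply the shoelace (surveyor's) formula. First the cross-terms c_i = x_i·y_{i+1} − x_{i+1}·y_i:
  25, 20, 19, 18, 15  ⇒  2A = 97, A = 48.5.
Then Σ (x_i + x_{i+1})·c_i = 42, so x̄ = 42 / (6·48.5) = 14/97.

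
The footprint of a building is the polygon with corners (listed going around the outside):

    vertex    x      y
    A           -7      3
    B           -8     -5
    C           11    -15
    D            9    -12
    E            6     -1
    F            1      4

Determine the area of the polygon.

178

Σ = (59) + (175) + (3) + (63) + (25) + (31) = 356
Area = |Σ|/2 = 178.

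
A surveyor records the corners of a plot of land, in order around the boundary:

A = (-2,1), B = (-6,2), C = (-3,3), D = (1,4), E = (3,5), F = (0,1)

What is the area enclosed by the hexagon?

13.5

Σ = (2) + (-12) + (-15) + (-7) + (3) + (2) = -27
Area = |Σ|/2 = 13.5.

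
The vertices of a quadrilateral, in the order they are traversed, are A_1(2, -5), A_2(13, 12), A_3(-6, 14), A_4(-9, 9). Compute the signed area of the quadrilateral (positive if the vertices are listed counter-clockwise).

221

A_1→A_2: (2)(12) − (13)(-5) = 89
A_2→A_3: (13)(14) − (-6)(12) = 254
A_3→A_4: (-6)(9) − (-9)(14) = 72
A_4→A_1: (-9)(-5) − (2)(9) = 27
Σ = 442
Signed area = Σ/2 = 221 (positive ⇒ counter-clockwise traversal).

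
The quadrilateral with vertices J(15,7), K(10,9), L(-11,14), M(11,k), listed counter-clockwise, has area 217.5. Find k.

-8

The doubled signed area Σ (x_i y_{i+1} − x_{i+1} y_i) is linear in k.
With k=0 it equals 227; the coefficient of k is -26 (from the two edges through M).
So -26·k + 227 = 2·217.5 = 435 ⇒ k = -8.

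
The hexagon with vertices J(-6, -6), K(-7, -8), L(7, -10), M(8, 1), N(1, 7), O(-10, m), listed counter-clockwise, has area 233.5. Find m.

The doubled signed area Σ (x_i y_{i+1} − x_{i+1} y_i) is linear in m.
With m=0 it equals 404; the coefficient of m is 7 (from the two edges through O).
So 7·m + 404 = 2·233.5 = 467 ⇒ m = 9.

9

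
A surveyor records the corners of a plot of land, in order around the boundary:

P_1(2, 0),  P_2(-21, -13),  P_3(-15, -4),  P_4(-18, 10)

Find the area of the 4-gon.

Apply the shoelace (surveyor's) formula: 2A = Σ (x_i·y_{i+1} − x_{i+1}·y_i), indices taken mod 4.
P_1→P_2: (2)(-13) − (-21)(0) = -26
P_2→P_3: (-21)(-4) − (-15)(-13) = -111
P_3→P_4: (-15)(10) − (-18)(-4) = -222
P_4→P_1: (-18)(0) − (2)(10) = -20
Σ = -379
Area = |Σ|/2 = 189.5.

189.5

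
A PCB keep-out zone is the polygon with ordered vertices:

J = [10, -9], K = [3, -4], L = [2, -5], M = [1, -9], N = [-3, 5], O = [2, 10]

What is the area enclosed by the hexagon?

Apply the surveyor's formula: 2A = Σ (x_i·y_{i+1} − x_{i+1}·y_i), indices taken mod 6.
Σ = (-13) + (-7) + (-13) + (-22) + (-40) + (-118) = -213
Area = |Σ|/2 = 106.5.

106.5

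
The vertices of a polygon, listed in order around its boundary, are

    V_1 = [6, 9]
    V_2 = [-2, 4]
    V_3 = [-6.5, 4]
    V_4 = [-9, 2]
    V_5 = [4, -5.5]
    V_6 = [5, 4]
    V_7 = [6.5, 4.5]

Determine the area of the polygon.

98

Apply the surveyor's formula: 2A = Σ (x_i·y_{i+1} − x_{i+1}·y_i), indices taken mod 7.
V_1→V_2: (6)(4) − (-2)(9) = 42
V_2→V_3: (-2)(4) − (-6.5)(4) = 18
V_3→V_4: (-6.5)(2) − (-9)(4) = 23
V_4→V_5: (-9)(-5.5) − (4)(2) = 41.5
V_5→V_6: (4)(4) − (5)(-5.5) = 43.5
V_6→V_7: (5)(4.5) − (6.5)(4) = -3.5
V_7→V_1: (6.5)(9) − (6)(4.5) = 31.5
Σ = 196
Area = |Σ|/2 = 98.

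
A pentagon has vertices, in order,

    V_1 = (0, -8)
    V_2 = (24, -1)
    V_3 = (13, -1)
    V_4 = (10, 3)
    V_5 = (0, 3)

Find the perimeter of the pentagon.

62

|V_1V_2| = √((24)² + (7)²) = √625 = 25
|V_2V_3| = √((-11)² + (0)²) = √121 = 11
|V_3V_4| = √((-3)² + (4)²) = √25 = 5
|V_4V_5| = √((-10)² + (0)²) = √100 = 10
|V_5V_1| = √((0)² + (-11)²) = √121 = 11
Perimeter = 25 + 11 + 5 + 10 + 11 = 62.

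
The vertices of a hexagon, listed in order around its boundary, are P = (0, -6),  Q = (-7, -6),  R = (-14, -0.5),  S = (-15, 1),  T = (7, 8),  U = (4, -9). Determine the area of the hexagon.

Σ = (-42) + (-80.5) + (-21.5) + (-127) + (-95) + (-24) = -390
Area = |Σ|/2 = 195.

195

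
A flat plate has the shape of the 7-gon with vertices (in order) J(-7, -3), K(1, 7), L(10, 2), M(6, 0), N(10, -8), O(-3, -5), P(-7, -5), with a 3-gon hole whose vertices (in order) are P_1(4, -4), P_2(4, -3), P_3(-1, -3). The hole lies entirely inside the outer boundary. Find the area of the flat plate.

138.5

Outer boundary:
J→K: (-7)(7) − (1)(-3) = -46
K→L: (1)(2) − (10)(7) = -68
L→M: (10)(0) − (6)(2) = -12
M→N: (6)(-8) − (10)(0) = -48
N→O: (10)(-5) − (-3)(-8) = -74
O→P: (-3)(-5) − (-7)(-5) = -20
P→J: (-7)(-3) − (-7)(-5) = -14
Σ = -282
Area = |Σ|/2 = 141.
Hole:
Apply the surveyor's formula: 2A = Σ (x_i·y_{i+1} − x_{i+1}·y_i), indices taken mod 3.
Cross-terms: 4, -15, 16  ⇒  Σ = 5
Area = |Σ|/2 = 2.5.
Net area = 141 − 2.5 = 138.5.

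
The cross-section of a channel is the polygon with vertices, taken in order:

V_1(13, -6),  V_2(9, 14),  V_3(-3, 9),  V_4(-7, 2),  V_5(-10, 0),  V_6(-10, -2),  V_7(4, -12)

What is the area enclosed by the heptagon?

Σ = (236) + (123) + (57) + (20) + (20) + (128) + (132) = 716
Area = |Σ|/2 = 358.

358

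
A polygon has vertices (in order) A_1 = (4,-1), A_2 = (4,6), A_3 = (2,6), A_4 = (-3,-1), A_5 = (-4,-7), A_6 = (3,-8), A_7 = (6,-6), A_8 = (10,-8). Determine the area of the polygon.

Σ = (28) + (12) + (16) + (17) + (53) + (30) + (12) + (22) = 190
Area = |Σ|/2 = 95.

95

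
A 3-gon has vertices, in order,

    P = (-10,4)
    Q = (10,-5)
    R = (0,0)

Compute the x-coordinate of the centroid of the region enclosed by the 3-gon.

0

Apply the surveyor's formula. First the cross-terms c_i = x_i·y_{i+1} − x_{i+1}·y_i:
  10, 0, 0  ⇒  2A = 10, A = 5.
Then Σ (x_i + x_{i+1})·c_i = 0, so x̄ = 0 / (6·5) = 0.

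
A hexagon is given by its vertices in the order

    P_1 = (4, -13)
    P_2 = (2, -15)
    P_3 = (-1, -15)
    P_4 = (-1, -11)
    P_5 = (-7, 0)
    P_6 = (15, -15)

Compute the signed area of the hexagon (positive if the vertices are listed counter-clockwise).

-95

Apply the shoelace (surveyor's) formula: 2A = Σ (x_i·y_{i+1} − x_{i+1}·y_i), indices taken mod 6.
Σ = (-34) + (-45) + (-4) + (-77) + (105) + (-135) = -190
Signed area = Σ/2 = -95 (negative ⇒ clockwise traversal).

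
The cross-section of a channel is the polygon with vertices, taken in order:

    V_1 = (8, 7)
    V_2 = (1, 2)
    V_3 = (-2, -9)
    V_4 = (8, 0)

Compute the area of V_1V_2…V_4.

66

Cross-terms: 9, -5, 72, 56  ⇒  Σ = 132
Area = |Σ|/2 = 66.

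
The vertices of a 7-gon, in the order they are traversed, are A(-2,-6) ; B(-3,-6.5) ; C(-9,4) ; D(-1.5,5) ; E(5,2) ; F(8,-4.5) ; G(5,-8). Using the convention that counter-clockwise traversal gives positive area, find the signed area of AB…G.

-134.25

Σ = (-5) + (-70.5) + (-39) + (-28) + (-38.5) + (-41.5) + (-46) = -268.5
Signed area = Σ/2 = -134.25 (negative ⇒ clockwise traversal).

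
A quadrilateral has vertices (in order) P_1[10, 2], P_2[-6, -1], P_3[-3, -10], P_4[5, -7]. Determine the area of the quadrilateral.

105

Apply Gauss's area formula: 2A = Σ (x_i·y_{i+1} − x_{i+1}·y_i), indices taken mod 4.
Cross-terms: 2, 57, 71, 80  ⇒  Σ = 210
Area = |Σ|/2 = 105.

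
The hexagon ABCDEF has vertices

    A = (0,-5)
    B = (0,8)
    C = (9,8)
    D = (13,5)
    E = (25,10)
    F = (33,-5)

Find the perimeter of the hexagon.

90

|AB| = √((0)² + (13)²) = √169 = 13
|BC| = √((9)² + (0)²) = √81 = 9
|CD| = √((4)² + (-3)²) = √25 = 5
|DE| = √((12)² + (5)²) = √169 = 13
|EF| = √((8)² + (-15)²) = √289 = 17
|FA| = √((-33)² + (0)²) = √1089 = 33
Perimeter = 13 + 9 + 5 + 13 + 17 + 33 = 90.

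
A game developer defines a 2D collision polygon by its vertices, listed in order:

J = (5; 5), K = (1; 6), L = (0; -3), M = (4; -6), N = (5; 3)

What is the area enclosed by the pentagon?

Apply Gauss's area formula: 2A = Σ (x_i·y_{i+1} − x_{i+1}·y_i), indices taken mod 5.
J→K: (5)(6) − (1)(5) = 25
K→L: (1)(-3) − (0)(6) = -3
L→M: (0)(-6) − (4)(-3) = 12
M→N: (4)(3) − (5)(-6) = 42
N→J: (5)(5) − (5)(3) = 10
Σ = 86
Area = |Σ|/2 = 43.

43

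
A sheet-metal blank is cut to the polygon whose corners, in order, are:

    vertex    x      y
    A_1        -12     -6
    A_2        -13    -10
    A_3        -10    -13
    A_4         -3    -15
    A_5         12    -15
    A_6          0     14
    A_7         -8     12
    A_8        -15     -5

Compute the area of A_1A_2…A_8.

488.5

Apply Gauss's area formula: 2A = Σ (x_i·y_{i+1} − x_{i+1}·y_i), indices taken mod 8.
Σ = (42) + (69) + (111) + (225) + (168) + (112) + (220) + (30) = 977
Area = |Σ|/2 = 488.5.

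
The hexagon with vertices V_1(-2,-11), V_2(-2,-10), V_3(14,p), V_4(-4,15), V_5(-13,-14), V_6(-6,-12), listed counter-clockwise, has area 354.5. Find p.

The doubled signed area Σ (x_i y_{i+1} − x_{i+1} y_i) is linear in p.
With p=0 it equals 713; the coefficient of p is 2 (from the two edges through V_3).
So 2·p + 713 = 2·354.5 = 709 ⇒ p = -2.

-2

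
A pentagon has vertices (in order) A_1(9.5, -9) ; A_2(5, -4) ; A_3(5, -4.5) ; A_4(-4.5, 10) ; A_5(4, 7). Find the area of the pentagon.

69.875

Apply the surveyor's formula: 2A = Σ (x_i·y_{i+1} − x_{i+1}·y_i), indices taken mod 5.
Σ = (7) + (-2.5) + (29.75) + (-71.5) + (-102.5) = -139.75
Area = |Σ|/2 = 69.875.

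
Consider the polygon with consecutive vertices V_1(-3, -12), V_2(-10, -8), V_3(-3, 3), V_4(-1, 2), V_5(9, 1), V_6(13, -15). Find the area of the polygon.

Apply Gauss's area formula: 2A = Σ (x_i·y_{i+1} − x_{i+1}·y_i), indices taken mod 6.
Σ = (-96) + (-54) + (-3) + (-19) + (-148) + (-201) = -521
Area = |Σ|/2 = 260.5.

260.5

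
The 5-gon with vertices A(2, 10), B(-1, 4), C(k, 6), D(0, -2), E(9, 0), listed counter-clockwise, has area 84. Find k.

-8

The doubled signed area Σ (x_i y_{i+1} − x_{i+1} y_i) is linear in k.
With k=0 it equals 120; the coefficient of k is -6 (from the two edges through C).
So -6·k + 120 = 2·84 = 168 ⇒ k = -8.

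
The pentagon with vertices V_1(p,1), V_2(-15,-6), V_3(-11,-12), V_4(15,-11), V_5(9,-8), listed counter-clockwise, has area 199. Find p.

The doubled signed area Σ (x_i y_{i+1} − x_{i+1} y_i) is linear in p.
With p=0 it equals 418; the coefficient of p is 2 (from the two edges through V_1).
So 2·p + 418 = 2·199 = 398 ⇒ p = -10.

-10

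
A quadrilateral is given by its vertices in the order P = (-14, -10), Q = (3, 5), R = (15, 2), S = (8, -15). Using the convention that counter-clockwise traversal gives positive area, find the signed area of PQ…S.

-320

P→Q: (-14)(5) − (3)(-10) = -40
Q→R: (3)(2) − (15)(5) = -69
R→S: (15)(-15) − (8)(2) = -241
S→P: (8)(-10) − (-14)(-15) = -290
Σ = -640
Signed area = Σ/2 = -320 (negative ⇒ clockwise traversal).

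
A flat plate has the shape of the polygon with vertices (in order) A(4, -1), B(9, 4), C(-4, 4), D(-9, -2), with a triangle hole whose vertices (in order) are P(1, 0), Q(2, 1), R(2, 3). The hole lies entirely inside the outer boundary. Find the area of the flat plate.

Outer boundary:
A→B: (4)(4) − (9)(-1) = 25
B→C: (9)(4) − (-4)(4) = 52
C→D: (-4)(-2) − (-9)(4) = 44
D→A: (-9)(-1) − (4)(-2) = 17
Σ = 138
Area = |Σ|/2 = 69.
Hole:
Apply the shoelace (surveyor's) formula: 2A = Σ (x_i·y_{i+1} − x_{i+1}·y_i), indices taken mod 3.
Σ = (1) + (4) + (-3) = 2
Area = |Σ|/2 = 1.
Net area = 69 − 1 = 68.

68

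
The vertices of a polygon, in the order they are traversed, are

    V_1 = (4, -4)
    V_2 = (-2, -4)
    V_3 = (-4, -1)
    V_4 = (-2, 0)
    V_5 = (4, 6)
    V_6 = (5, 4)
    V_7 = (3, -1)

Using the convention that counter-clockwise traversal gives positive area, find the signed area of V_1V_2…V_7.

Apply the shoelace (surveyor's) formula: 2A = Σ (x_i·y_{i+1} − x_{i+1}·y_i), indices taken mod 7.
Σ = (-24) + (-14) + (-2) + (-12) + (-14) + (-17) + (-8) = -91
Signed area = Σ/2 = -45.5 (negative ⇒ clockwise traversal).

-45.5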